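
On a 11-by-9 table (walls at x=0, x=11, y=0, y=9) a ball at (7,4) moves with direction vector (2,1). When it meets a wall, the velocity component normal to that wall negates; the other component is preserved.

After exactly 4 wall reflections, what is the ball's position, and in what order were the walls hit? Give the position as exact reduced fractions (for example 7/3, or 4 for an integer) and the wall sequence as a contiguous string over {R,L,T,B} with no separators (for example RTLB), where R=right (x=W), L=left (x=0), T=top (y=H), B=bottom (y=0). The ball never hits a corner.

Final position: (11,1)
Wall sequence: RTLR

1. t=2 → R at (11,6); v=(-2,1)
2. t=3 → T at (5,9); v=(-2,-1)
3. t=5/2 → L at (0,13/2); v=(2,-1)
4. t=11/2 → R at (11,1); v=(-2,-1)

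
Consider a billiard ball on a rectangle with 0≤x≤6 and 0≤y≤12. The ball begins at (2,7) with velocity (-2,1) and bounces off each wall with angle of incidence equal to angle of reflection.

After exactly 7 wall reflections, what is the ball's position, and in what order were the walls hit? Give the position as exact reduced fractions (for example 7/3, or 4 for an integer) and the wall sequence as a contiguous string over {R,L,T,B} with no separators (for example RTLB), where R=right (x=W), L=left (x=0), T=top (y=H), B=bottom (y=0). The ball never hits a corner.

1. t=1 → L at (0,8); v=(2,1)
2. t=3 → R at (6,11); v=(-2,1)
3. t=1 → T at (4,12); v=(-2,-1)
4. t=2 → L at (0,10); v=(2,-1)
5. t=3 → R at (6,7); v=(-2,-1)
6. t=3 → L at (0,4); v=(2,-1)
7. t=3 → R at (6,1); v=(-2,-1)

Final position: (6,1)
Wall sequence: LRTLRLR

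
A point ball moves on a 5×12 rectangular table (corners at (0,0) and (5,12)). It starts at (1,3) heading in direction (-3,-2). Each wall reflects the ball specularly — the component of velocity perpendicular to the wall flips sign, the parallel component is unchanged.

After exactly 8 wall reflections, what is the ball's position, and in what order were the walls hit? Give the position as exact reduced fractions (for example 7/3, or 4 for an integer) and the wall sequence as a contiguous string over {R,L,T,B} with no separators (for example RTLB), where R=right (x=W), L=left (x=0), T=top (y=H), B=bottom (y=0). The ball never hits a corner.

Final position: (5,29/3)
Wall sequence: LBRLRLTR

1. t=1/3 → L at (0,7/3); v=(3,-2)
2. t=7/6 → B at (7/2,0); v=(3,2)
3. t=1/2 → R at (5,1); v=(-3,2)
4. t=5/3 → L at (0,13/3); v=(3,2)
5. t=5/3 → R at (5,23/3); v=(-3,2)
6. t=5/3 → L at (0,11); v=(3,2)
7. t=1/2 → T at (3/2,12); v=(3,-2)
8. t=7/6 → R at (5,29/3); v=(-3,-2)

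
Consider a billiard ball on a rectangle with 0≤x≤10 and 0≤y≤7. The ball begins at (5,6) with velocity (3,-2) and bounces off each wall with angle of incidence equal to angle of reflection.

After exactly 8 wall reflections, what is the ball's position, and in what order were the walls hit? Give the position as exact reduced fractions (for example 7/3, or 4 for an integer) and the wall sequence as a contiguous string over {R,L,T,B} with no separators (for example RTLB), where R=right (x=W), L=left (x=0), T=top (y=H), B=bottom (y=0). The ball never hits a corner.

1. t=5/3 → R at (10,8/3); v=(-3,-2)
2. t=4/3 → B at (6,0); v=(-3,2)
3. t=2 → L at (0,4); v=(3,2)
4. t=3/2 → T at (9/2,7); v=(3,-2)
5. t=11/6 → R at (10,10/3); v=(-3,-2)
6. t=5/3 → B at (5,0); v=(-3,2)
7. t=5/3 → L at (0,10/3); v=(3,2)
8. t=11/6 → T at (11/2,7); v=(3,-2)

Final position: (11/2,7)
Wall sequence: RBLTRBLT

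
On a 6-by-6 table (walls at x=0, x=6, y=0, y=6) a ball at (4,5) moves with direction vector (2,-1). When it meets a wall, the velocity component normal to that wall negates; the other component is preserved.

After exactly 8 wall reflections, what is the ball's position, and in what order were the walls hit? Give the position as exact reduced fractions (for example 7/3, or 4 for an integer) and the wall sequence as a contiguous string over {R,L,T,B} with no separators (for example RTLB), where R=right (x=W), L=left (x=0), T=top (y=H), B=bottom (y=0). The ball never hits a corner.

Final position: (0,1)
Wall sequence: RLBRLTRL

1. t=1 → R at (6,4); v=(-2,-1)
2. t=3 → L at (0,1); v=(2,-1)
3. t=1 → B at (2,0); v=(2,1)
4. t=2 → R at (6,2); v=(-2,1)
5. t=3 → L at (0,5); v=(2,1)
6. t=1 → T at (2,6); v=(2,-1)
7. t=2 → R at (6,4); v=(-2,-1)
8. t=3 → L at (0,1); v=(2,-1)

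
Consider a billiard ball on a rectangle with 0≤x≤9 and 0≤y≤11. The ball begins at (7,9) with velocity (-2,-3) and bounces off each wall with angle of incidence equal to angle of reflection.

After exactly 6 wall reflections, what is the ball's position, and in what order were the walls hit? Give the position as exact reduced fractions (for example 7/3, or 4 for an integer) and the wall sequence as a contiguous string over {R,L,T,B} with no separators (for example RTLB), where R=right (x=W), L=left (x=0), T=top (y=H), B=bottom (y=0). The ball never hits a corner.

1. t=3 → B at (1,0); v=(-2,3)
2. t=1/2 → L at (0,3/2); v=(2,3)
3. t=19/6 → T at (19/3,11); v=(2,-3)
4. t=4/3 → R at (9,7); v=(-2,-3)
5. t=7/3 → B at (13/3,0); v=(-2,3)
6. t=13/6 → L at (0,13/2); v=(2,3)

Final position: (0,13/2)
Wall sequence: BLTRBL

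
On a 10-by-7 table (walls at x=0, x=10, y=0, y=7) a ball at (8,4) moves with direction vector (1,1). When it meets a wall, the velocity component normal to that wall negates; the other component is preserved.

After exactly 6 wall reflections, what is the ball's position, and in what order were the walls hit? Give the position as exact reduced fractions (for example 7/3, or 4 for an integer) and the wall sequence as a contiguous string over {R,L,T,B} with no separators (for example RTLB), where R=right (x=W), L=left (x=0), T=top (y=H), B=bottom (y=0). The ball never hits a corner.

Final position: (10,2)
Wall sequence: RTBLTR

1. t=2 → R at (10,6); v=(-1,1)
2. t=1 → T at (9,7); v=(-1,-1)
3. t=7 → B at (2,0); v=(-1,1)
4. t=2 → L at (0,2); v=(1,1)
5. t=5 → T at (5,7); v=(1,-1)
6. t=5 → R at (10,2); v=(-1,-1)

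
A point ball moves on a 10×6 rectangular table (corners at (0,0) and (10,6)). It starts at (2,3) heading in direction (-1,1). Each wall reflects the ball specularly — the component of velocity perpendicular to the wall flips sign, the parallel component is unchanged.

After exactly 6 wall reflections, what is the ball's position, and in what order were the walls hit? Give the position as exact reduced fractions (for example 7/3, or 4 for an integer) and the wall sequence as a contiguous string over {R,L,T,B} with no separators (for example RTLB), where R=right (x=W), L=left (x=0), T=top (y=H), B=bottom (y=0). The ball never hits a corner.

1. t=2 → L at (0,5); v=(1,1)
2. t=1 → T at (1,6); v=(1,-1)
3. t=6 → B at (7,0); v=(1,1)
4. t=3 → R at (10,3); v=(-1,1)
5. t=3 → T at (7,6); v=(-1,-1)
6. t=6 → B at (1,0); v=(-1,1)

Final position: (1,0)
Wall sequence: LTBRTB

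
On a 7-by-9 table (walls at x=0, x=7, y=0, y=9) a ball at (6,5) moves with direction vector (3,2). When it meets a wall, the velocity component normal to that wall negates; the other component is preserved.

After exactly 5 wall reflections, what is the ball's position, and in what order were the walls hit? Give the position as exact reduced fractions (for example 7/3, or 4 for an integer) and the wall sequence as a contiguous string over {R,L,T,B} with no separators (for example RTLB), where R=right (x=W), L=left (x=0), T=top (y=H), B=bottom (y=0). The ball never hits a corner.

1. t=1/3 → R at (7,17/3); v=(-3,2)
2. t=5/3 → T at (2,9); v=(-3,-2)
3. t=2/3 → L at (0,23/3); v=(3,-2)
4. t=7/3 → R at (7,3); v=(-3,-2)
5. t=3/2 → B at (5/2,0); v=(-3,2)

Final position: (5/2,0)
Wall sequence: RTLRB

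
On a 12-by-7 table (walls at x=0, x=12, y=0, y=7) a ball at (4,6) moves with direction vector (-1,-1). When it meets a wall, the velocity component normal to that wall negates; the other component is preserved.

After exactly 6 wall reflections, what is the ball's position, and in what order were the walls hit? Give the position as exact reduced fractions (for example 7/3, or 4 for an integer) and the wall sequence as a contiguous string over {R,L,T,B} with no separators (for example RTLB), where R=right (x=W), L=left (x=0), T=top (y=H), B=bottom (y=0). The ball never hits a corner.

1. t=4 → L at (0,2); v=(1,-1)
2. t=2 → B at (2,0); v=(1,1)
3. t=7 → T at (9,7); v=(1,-1)
4. t=3 → R at (12,4); v=(-1,-1)
5. t=4 → B at (8,0); v=(-1,1)
6. t=7 → T at (1,7); v=(-1,-1)

Final position: (1,7)
Wall sequence: LBTRBT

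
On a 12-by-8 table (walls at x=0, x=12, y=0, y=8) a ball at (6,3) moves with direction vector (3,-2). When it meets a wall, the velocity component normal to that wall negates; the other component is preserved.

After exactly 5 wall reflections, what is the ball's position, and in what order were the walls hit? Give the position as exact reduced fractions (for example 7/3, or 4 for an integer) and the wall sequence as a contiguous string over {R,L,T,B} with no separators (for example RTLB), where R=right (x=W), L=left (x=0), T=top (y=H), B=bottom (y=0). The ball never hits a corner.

Final position: (21/2,0)
Wall sequence: BRTLB

1. t=3/2 → B at (21/2,0); v=(3,2)
2. t=1/2 → R at (12,1); v=(-3,2)
3. t=7/2 → T at (3/2,8); v=(-3,-2)
4. t=1/2 → L at (0,7); v=(3,-2)
5. t=7/2 → B at (21/2,0); v=(3,2)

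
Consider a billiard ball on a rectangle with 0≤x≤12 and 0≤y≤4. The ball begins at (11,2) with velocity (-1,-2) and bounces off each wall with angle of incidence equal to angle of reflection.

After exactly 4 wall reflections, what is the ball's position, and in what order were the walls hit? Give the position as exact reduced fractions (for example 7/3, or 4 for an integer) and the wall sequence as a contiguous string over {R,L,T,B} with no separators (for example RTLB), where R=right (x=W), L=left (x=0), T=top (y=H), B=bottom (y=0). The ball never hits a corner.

1. t=1 → B at (10,0); v=(-1,2)
2. t=2 → T at (8,4); v=(-1,-2)
3. t=2 → B at (6,0); v=(-1,2)
4. t=2 → T at (4,4); v=(-1,-2)

Final position: (4,4)
Wall sequence: BTBT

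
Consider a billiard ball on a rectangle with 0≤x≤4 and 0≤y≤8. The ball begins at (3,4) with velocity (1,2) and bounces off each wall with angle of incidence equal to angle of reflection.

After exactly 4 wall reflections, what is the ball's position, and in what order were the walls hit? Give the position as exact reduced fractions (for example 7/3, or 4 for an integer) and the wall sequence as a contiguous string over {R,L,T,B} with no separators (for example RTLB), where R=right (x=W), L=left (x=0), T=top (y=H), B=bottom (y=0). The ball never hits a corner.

1. t=1 → R at (4,6); v=(-1,2)
2. t=1 → T at (3,8); v=(-1,-2)
3. t=3 → L at (0,2); v=(1,-2)
4. t=1 → B at (1,0); v=(1,2)

Final position: (1,0)
Wall sequence: RTLB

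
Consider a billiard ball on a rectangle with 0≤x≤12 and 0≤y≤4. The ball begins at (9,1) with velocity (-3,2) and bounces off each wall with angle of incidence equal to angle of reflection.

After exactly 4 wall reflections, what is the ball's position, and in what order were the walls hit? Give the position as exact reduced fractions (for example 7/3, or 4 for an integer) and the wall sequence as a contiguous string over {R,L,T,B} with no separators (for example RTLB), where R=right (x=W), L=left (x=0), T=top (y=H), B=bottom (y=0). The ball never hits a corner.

1. t=3/2 → T at (9/2,4); v=(-3,-2)
2. t=3/2 → L at (0,1); v=(3,-2)
3. t=1/2 → B at (3/2,0); v=(3,2)
4. t=2 → T at (15/2,4); v=(3,-2)

Final position: (15/2,4)
Wall sequence: TLBT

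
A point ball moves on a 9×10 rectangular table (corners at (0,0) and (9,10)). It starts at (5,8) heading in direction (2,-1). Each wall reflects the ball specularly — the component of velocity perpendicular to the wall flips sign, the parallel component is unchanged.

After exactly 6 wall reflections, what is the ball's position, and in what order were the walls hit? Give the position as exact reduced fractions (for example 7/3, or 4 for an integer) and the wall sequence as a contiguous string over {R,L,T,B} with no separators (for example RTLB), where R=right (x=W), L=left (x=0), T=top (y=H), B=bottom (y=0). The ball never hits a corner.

Final position: (5,10)
Wall sequence: RLBRLT

1. t=2 → R at (9,6); v=(-2,-1)
2. t=9/2 → L at (0,3/2); v=(2,-1)
3. t=3/2 → B at (3,0); v=(2,1)
4. t=3 → R at (9,3); v=(-2,1)
5. t=9/2 → L at (0,15/2); v=(2,1)
6. t=5/2 → T at (5,10); v=(2,-1)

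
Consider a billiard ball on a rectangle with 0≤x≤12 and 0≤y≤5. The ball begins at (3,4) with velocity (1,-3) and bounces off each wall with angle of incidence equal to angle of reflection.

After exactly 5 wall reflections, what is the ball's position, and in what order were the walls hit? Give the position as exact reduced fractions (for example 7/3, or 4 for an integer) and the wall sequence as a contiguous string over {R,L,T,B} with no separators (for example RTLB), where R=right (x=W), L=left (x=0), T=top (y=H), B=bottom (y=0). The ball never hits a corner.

Final position: (11,0)
Wall sequence: BTBTB

1. t=4/3 → B at (13/3,0); v=(1,3)
2. t=5/3 → T at (6,5); v=(1,-3)
3. t=5/3 → B at (23/3,0); v=(1,3)
4. t=5/3 → T at (28/3,5); v=(1,-3)
5. t=5/3 → B at (11,0); v=(1,3)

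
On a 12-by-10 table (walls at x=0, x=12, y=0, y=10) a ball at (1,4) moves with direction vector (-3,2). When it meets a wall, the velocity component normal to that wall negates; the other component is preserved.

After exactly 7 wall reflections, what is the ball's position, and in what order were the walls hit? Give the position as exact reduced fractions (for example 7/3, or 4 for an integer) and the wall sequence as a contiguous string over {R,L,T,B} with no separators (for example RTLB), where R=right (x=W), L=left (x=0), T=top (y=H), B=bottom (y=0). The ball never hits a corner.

1. t=1/3 → L at (0,14/3); v=(3,2)
2. t=8/3 → T at (8,10); v=(3,-2)
3. t=4/3 → R at (12,22/3); v=(-3,-2)
4. t=11/3 → B at (1,0); v=(-3,2)
5. t=1/3 → L at (0,2/3); v=(3,2)
6. t=4 → R at (12,26/3); v=(-3,2)
7. t=2/3 → T at (10,10); v=(-3,-2)

Final position: (10,10)
Wall sequence: LTRBLRT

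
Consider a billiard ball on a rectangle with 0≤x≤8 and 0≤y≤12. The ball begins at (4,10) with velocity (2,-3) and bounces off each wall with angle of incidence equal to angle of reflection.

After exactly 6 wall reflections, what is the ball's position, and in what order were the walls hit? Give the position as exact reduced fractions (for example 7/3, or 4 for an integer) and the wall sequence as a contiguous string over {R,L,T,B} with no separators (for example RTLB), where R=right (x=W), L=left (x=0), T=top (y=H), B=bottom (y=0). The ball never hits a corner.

Final position: (16/3,0)
Wall sequence: RBLTRB

1. t=2 → R at (8,4); v=(-2,-3)
2. t=4/3 → B at (16/3,0); v=(-2,3)
3. t=8/3 → L at (0,8); v=(2,3)
4. t=4/3 → T at (8/3,12); v=(2,-3)
5. t=8/3 → R at (8,4); v=(-2,-3)
6. t=4/3 → B at (16/3,0); v=(-2,3)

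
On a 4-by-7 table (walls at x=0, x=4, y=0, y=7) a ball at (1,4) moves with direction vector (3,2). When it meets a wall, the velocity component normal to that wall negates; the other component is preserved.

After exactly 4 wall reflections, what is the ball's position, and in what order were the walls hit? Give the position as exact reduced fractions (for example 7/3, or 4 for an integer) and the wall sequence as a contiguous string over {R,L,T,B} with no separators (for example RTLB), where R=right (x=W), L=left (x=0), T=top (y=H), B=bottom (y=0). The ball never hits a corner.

1. t=1 → R at (4,6); v=(-3,2)
2. t=1/2 → T at (5/2,7); v=(-3,-2)
3. t=5/6 → L at (0,16/3); v=(3,-2)
4. t=4/3 → R at (4,8/3); v=(-3,-2)

Final position: (4,8/3)
Wall sequence: RTLR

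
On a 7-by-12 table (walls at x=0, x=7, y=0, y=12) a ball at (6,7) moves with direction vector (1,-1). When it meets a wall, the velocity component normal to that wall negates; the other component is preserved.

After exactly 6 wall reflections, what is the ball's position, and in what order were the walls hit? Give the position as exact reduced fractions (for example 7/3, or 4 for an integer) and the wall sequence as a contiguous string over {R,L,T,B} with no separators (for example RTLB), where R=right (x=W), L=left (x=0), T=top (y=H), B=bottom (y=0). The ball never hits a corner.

Final position: (0,9)
Wall sequence: RBLRTL

1. t=1 → R at (7,6); v=(-1,-1)
2. t=6 → B at (1,0); v=(-1,1)
3. t=1 → L at (0,1); v=(1,1)
4. t=7 → R at (7,8); v=(-1,1)
5. t=4 → T at (3,12); v=(-1,-1)
6. t=3 → L at (0,9); v=(1,-1)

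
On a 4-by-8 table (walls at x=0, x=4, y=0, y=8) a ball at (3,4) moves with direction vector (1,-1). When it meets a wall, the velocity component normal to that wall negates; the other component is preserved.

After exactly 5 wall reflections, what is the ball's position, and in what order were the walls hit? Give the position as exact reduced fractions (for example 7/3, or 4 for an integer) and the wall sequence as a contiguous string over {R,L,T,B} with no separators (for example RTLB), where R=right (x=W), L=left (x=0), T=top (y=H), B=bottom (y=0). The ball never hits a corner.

Final position: (1,8)
Wall sequence: RBLRT

1. t=1 → R at (4,3); v=(-1,-1)
2. t=3 → B at (1,0); v=(-1,1)
3. t=1 → L at (0,1); v=(1,1)
4. t=4 → R at (4,5); v=(-1,1)
5. t=3 → T at (1,8); v=(-1,-1)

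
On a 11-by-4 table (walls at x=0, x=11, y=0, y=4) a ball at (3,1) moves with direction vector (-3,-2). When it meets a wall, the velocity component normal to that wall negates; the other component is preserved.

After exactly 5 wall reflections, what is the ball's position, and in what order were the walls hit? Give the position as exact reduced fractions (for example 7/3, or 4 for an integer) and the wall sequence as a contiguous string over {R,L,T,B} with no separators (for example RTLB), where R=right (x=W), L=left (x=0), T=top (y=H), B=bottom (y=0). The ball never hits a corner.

1. t=1/2 → B at (3/2,0); v=(-3,2)
2. t=1/2 → L at (0,1); v=(3,2)
3. t=3/2 → T at (9/2,4); v=(3,-2)
4. t=2 → B at (21/2,0); v=(3,2)
5. t=1/6 → R at (11,1/3); v=(-3,2)

Final position: (11,1/3)
Wall sequence: BLTBR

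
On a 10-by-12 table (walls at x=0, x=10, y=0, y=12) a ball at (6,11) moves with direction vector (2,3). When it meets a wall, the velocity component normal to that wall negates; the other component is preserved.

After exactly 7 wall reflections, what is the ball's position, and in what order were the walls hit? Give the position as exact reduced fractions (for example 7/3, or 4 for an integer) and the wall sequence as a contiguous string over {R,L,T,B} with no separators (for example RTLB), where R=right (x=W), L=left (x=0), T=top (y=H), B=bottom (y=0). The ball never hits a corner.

Final position: (28/3,0)
Wall sequence: TRBLTRB

1. t=1/3 → T at (20/3,12); v=(2,-3)
2. t=5/3 → R at (10,7); v=(-2,-3)
3. t=7/3 → B at (16/3,0); v=(-2,3)
4. t=8/3 → L at (0,8); v=(2,3)
5. t=4/3 → T at (8/3,12); v=(2,-3)
6. t=11/3 → R at (10,1); v=(-2,-3)
7. t=1/3 → B at (28/3,0); v=(-2,3)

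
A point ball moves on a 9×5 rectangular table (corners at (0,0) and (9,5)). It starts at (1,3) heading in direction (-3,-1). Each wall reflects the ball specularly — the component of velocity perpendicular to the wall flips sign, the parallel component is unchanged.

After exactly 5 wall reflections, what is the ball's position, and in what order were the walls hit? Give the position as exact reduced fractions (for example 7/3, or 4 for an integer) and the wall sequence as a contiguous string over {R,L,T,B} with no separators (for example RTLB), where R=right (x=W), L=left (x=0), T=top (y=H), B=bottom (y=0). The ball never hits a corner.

Final position: (5,5)
Wall sequence: LBRLT

1. t=1/3 → L at (0,8/3); v=(3,-1)
2. t=8/3 → B at (8,0); v=(3,1)
3. t=1/3 → R at (9,1/3); v=(-3,1)
4. t=3 → L at (0,10/3); v=(3,1)
5. t=5/3 → T at (5,5); v=(3,-1)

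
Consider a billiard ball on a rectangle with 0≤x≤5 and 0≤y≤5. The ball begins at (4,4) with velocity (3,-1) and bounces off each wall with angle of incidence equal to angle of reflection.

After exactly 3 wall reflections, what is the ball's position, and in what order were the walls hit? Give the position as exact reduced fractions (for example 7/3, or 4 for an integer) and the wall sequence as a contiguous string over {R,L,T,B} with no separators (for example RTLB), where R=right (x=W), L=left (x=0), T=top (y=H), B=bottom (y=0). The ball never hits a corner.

1. t=1/3 → R at (5,11/3); v=(-3,-1)
2. t=5/3 → L at (0,2); v=(3,-1)
3. t=5/3 → R at (5,1/3); v=(-3,-1)

Final position: (5,1/3)
Wall sequence: RLR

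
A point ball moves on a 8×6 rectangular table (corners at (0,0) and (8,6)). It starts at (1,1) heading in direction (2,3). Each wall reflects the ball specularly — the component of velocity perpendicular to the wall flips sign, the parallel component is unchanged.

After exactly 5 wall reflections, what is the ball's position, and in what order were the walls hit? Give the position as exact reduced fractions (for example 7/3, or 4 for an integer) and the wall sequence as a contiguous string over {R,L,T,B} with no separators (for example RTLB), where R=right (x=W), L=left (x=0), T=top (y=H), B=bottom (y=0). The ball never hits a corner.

1. t=5/3 → T at (13/3,6); v=(2,-3)
2. t=11/6 → R at (8,1/2); v=(-2,-3)
3. t=1/6 → B at (23/3,0); v=(-2,3)
4. t=2 → T at (11/3,6); v=(-2,-3)
5. t=11/6 → L at (0,1/2); v=(2,-3)

Final position: (0,1/2)
Wall sequence: TRBTL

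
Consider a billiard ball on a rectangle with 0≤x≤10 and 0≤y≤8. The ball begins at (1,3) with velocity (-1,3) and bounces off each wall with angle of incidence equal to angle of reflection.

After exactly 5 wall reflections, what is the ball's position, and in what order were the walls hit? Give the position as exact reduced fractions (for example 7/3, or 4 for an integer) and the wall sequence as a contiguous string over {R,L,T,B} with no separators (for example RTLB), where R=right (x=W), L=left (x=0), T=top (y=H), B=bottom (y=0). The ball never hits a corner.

Final position: (26/3,0)
Wall sequence: LTBTB

1. t=1 → L at (0,6); v=(1,3)
2. t=2/3 → T at (2/3,8); v=(1,-3)
3. t=8/3 → B at (10/3,0); v=(1,3)
4. t=8/3 → T at (6,8); v=(1,-3)
5. t=8/3 → B at (26/3,0); v=(1,3)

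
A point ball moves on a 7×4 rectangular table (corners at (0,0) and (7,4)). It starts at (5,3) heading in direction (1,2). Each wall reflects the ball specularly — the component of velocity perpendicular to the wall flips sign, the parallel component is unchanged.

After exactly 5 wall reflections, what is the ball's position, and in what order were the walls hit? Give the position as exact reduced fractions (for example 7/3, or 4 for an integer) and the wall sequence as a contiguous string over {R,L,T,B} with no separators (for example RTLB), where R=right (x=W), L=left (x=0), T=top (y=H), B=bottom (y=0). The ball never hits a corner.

Final position: (5/2,0)
Wall sequence: TRBTB

1. t=1/2 → T at (11/2,4); v=(1,-2)
2. t=3/2 → R at (7,1); v=(-1,-2)
3. t=1/2 → B at (13/2,0); v=(-1,2)
4. t=2 → T at (9/2,4); v=(-1,-2)
5. t=2 → B at (5/2,0); v=(-1,2)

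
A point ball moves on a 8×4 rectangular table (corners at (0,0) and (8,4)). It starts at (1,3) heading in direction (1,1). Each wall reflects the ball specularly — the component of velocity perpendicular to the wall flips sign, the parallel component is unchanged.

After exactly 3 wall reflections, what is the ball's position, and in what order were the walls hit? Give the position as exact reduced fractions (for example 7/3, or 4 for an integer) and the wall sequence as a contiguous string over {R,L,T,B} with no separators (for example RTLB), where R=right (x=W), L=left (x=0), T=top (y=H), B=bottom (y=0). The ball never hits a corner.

Final position: (8,2)
Wall sequence: TBR

1. t=1 → T at (2,4); v=(1,-1)
2. t=4 → B at (6,0); v=(1,1)
3. t=2 → R at (8,2); v=(-1,1)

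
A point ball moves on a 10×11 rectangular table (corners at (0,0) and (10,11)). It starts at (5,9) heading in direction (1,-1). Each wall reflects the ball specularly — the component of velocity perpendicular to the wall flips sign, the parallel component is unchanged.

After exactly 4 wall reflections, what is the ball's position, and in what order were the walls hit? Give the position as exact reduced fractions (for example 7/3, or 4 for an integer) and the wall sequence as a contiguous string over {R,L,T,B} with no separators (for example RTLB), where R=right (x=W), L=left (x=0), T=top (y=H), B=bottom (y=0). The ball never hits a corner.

Final position: (5,11)
Wall sequence: RBLT

1. t=5 → R at (10,4); v=(-1,-1)
2. t=4 → B at (6,0); v=(-1,1)
3. t=6 → L at (0,6); v=(1,1)
4. t=5 → T at (5,11); v=(1,-1)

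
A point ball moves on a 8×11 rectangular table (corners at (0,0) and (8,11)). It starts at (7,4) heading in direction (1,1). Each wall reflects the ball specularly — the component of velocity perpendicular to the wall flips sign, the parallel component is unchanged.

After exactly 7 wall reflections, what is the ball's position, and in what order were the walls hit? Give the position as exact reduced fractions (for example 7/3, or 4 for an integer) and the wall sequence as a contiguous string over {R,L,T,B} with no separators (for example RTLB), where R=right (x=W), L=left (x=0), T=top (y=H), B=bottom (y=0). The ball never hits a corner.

Final position: (4,11)
Wall sequence: RTLRBLT

1. t=1 → R at (8,5); v=(-1,1)
2. t=6 → T at (2,11); v=(-1,-1)
3. t=2 → L at (0,9); v=(1,-1)
4. t=8 → R at (8,1); v=(-1,-1)
5. t=1 → B at (7,0); v=(-1,1)
6. t=7 → L at (0,7); v=(1,1)
7. t=4 → T at (4,11); v=(1,-1)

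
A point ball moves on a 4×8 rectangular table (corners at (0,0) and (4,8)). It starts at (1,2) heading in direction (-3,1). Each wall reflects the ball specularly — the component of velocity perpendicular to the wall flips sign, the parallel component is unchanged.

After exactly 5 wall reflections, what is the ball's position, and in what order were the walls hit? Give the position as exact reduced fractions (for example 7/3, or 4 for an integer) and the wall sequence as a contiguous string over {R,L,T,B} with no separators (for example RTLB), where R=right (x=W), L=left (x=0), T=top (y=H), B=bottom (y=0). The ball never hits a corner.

Final position: (0,23/3)
Wall sequence: LRLRL

1. t=1/3 → L at (0,7/3); v=(3,1)
2. t=4/3 → R at (4,11/3); v=(-3,1)
3. t=4/3 → L at (0,5); v=(3,1)
4. t=4/3 → R at (4,19/3); v=(-3,1)
5. t=4/3 → L at (0,23/3); v=(3,1)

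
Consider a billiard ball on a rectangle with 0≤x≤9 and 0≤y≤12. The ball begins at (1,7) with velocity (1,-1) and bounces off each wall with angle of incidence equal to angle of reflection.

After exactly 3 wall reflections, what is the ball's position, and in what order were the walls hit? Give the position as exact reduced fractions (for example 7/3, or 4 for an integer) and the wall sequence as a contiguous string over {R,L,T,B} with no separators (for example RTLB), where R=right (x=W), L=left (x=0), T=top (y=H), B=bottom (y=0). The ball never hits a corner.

1. t=7 → B at (8,0); v=(1,1)
2. t=1 → R at (9,1); v=(-1,1)
3. t=9 → L at (0,10); v=(1,1)

Final position: (0,10)
Wall sequence: BRL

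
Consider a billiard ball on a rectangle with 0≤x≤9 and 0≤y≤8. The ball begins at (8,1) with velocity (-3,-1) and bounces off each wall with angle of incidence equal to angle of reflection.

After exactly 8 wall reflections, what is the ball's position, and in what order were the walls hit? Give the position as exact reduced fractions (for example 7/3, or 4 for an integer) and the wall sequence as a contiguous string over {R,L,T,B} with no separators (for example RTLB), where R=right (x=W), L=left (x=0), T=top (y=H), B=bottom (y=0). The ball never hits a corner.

Final position: (7,0)
Wall sequence: BLRLTRLB

1. t=1 → B at (5,0); v=(-3,1)
2. t=5/3 → L at (0,5/3); v=(3,1)
3. t=3 → R at (9,14/3); v=(-3,1)
4. t=3 → L at (0,23/3); v=(3,1)
5. t=1/3 → T at (1,8); v=(3,-1)
6. t=8/3 → R at (9,16/3); v=(-3,-1)
7. t=3 → L at (0,7/3); v=(3,-1)
8. t=7/3 → B at (7,0); v=(3,1)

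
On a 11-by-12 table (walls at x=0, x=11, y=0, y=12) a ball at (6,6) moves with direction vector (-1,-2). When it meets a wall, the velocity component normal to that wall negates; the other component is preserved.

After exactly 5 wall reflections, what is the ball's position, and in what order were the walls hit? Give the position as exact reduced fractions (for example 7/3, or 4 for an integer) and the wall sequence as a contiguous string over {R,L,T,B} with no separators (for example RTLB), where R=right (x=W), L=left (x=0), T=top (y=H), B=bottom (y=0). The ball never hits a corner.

1. t=3 → B at (3,0); v=(-1,2)
2. t=3 → L at (0,6); v=(1,2)
3. t=3 → T at (3,12); v=(1,-2)
4. t=6 → B at (9,0); v=(1,2)
5. t=2 → R at (11,4); v=(-1,2)

Final position: (11,4)
Wall sequence: BLTBR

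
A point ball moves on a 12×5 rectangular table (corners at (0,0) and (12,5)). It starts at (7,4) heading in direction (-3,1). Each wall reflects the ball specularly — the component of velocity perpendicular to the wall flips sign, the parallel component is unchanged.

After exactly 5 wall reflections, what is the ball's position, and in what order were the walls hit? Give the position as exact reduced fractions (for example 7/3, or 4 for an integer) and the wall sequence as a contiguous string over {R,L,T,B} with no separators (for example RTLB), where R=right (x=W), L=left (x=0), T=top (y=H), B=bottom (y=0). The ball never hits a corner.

1. t=1 → T at (4,5); v=(-3,-1)
2. t=4/3 → L at (0,11/3); v=(3,-1)
3. t=11/3 → B at (11,0); v=(3,1)
4. t=1/3 → R at (12,1/3); v=(-3,1)
5. t=4 → L at (0,13/3); v=(3,1)

Final position: (0,13/3)
Wall sequence: TLBRL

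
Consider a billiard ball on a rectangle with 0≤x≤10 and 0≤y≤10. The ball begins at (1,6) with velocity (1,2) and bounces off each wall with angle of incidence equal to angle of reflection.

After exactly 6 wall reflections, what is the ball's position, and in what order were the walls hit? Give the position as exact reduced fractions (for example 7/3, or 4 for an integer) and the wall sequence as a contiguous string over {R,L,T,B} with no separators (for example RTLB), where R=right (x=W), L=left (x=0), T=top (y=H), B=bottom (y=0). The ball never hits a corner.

Final position: (0,4)
Wall sequence: TBRTBL

1. t=2 → T at (3,10); v=(1,-2)
2. t=5 → B at (8,0); v=(1,2)
3. t=2 → R at (10,4); v=(-1,2)
4. t=3 → T at (7,10); v=(-1,-2)
5. t=5 → B at (2,0); v=(-1,2)
6. t=2 → L at (0,4); v=(1,2)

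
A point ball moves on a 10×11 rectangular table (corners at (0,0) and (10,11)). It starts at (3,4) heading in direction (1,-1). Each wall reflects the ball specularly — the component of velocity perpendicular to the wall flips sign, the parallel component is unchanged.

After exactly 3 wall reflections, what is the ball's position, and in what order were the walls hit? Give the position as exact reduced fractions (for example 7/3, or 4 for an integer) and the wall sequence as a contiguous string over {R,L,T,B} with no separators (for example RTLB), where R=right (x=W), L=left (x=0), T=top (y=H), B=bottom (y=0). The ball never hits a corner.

Final position: (2,11)
Wall sequence: BRT

1. t=4 → B at (7,0); v=(1,1)
2. t=3 → R at (10,3); v=(-1,1)
3. t=8 → T at (2,11); v=(-1,-1)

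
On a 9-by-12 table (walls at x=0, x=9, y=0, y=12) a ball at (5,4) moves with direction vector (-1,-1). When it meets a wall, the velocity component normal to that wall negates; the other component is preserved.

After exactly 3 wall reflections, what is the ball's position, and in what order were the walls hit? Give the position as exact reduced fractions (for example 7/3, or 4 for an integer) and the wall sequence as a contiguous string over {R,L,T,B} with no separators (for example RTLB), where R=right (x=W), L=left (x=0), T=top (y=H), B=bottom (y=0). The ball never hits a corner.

1. t=4 → B at (1,0); v=(-1,1)
2. t=1 → L at (0,1); v=(1,1)
3. t=9 → R at (9,10); v=(-1,1)

Final position: (9,10)
Wall sequence: BLR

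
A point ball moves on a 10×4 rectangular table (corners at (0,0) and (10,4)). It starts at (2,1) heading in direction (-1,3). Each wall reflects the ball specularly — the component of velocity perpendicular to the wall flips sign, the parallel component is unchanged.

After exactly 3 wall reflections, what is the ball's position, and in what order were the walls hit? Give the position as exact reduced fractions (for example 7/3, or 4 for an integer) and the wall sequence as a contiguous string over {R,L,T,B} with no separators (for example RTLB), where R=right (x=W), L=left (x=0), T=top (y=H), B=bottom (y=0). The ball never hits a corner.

Final position: (1/3,0)
Wall sequence: TLB

1. t=1 → T at (1,4); v=(-1,-3)
2. t=1 → L at (0,1); v=(1,-3)
3. t=1/3 → B at (1/3,0); v=(1,3)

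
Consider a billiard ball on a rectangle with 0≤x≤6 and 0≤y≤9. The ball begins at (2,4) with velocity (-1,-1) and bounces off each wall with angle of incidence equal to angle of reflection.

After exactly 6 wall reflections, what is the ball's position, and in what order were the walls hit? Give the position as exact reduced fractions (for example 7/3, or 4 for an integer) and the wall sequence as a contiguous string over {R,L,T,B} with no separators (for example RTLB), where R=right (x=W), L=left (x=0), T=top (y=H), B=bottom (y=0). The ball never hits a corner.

Final position: (6,2)
Wall sequence: LBRTLR

1. t=2 → L at (0,2); v=(1,-1)
2. t=2 → B at (2,0); v=(1,1)
3. t=4 → R at (6,4); v=(-1,1)
4. t=5 → T at (1,9); v=(-1,-1)
5. t=1 → L at (0,8); v=(1,-1)
6. t=6 → R at (6,2); v=(-1,-1)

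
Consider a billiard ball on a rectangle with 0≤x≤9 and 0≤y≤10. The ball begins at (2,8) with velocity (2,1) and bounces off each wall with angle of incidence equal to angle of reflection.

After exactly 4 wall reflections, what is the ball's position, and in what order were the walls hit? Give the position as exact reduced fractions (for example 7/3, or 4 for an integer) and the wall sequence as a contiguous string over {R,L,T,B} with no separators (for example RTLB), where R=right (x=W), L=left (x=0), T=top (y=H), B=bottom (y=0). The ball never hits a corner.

1. t=2 → T at (6,10); v=(2,-1)
2. t=3/2 → R at (9,17/2); v=(-2,-1)
3. t=9/2 → L at (0,4); v=(2,-1)
4. t=4 → B at (8,0); v=(2,1)

Final position: (8,0)
Wall sequence: TRLB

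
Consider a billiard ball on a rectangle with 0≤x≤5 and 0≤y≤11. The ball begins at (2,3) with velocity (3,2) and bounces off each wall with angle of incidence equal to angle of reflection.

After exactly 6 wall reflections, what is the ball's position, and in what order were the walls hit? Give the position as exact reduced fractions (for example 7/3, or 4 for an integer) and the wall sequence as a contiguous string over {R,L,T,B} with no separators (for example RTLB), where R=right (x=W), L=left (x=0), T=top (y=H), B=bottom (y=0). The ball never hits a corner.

Final position: (5,11/3)
Wall sequence: RLTRLR

1. t=1 → R at (5,5); v=(-3,2)
2. t=5/3 → L at (0,25/3); v=(3,2)
3. t=4/3 → T at (4,11); v=(3,-2)
4. t=1/3 → R at (5,31/3); v=(-3,-2)
5. t=5/3 → L at (0,7); v=(3,-2)
6. t=5/3 → R at (5,11/3); v=(-3,-2)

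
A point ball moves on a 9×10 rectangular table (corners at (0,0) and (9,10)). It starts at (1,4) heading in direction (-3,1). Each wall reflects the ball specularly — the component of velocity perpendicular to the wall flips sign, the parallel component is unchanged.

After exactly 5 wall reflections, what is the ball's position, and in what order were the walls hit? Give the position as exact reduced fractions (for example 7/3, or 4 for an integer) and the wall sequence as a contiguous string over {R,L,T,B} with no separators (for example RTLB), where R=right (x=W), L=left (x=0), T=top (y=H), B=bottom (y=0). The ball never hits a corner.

1. t=1/3 → L at (0,13/3); v=(3,1)
2. t=3 → R at (9,22/3); v=(-3,1)
3. t=8/3 → T at (1,10); v=(-3,-1)
4. t=1/3 → L at (0,29/3); v=(3,-1)
5. t=3 → R at (9,20/3); v=(-3,-1)

Final position: (9,20/3)
Wall sequence: LRTLR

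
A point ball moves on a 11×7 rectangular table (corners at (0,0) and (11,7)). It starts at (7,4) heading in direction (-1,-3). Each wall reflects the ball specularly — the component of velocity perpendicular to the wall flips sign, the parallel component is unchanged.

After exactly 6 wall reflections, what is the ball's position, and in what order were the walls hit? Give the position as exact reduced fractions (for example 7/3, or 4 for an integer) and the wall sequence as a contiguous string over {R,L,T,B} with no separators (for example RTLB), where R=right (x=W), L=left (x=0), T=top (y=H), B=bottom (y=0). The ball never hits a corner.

Final position: (11/3,0)
Wall sequence: BTBLTB

1. t=4/3 → B at (17/3,0); v=(-1,3)
2. t=7/3 → T at (10/3,7); v=(-1,-3)
3. t=7/3 → B at (1,0); v=(-1,3)
4. t=1 → L at (0,3); v=(1,3)
5. t=4/3 → T at (4/3,7); v=(1,-3)
6. t=7/3 → B at (11/3,0); v=(1,3)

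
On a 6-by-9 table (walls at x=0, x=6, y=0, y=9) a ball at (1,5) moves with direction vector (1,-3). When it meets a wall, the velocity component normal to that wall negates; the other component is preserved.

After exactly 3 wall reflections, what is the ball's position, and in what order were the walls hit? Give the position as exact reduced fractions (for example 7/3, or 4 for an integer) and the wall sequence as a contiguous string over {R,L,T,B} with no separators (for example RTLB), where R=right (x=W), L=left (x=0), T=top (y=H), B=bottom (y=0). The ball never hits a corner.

Final position: (6,8)
Wall sequence: BTR

1. t=5/3 → B at (8/3,0); v=(1,3)
2. t=3 → T at (17/3,9); v=(1,-3)
3. t=1/3 → R at (6,8); v=(-1,-3)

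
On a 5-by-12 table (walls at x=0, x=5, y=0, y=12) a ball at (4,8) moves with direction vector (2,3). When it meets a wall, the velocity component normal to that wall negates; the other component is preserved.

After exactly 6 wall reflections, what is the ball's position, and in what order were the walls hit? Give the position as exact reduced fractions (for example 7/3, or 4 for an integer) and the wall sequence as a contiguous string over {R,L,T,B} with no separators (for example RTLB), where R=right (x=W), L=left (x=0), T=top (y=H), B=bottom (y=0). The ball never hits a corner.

Final position: (0,8)
Wall sequence: RTLBRL

1. t=1/2 → R at (5,19/2); v=(-2,3)
2. t=5/6 → T at (10/3,12); v=(-2,-3)
3. t=5/3 → L at (0,7); v=(2,-3)
4. t=7/3 → B at (14/3,0); v=(2,3)
5. t=1/6 → R at (5,1/2); v=(-2,3)
6. t=5/2 → L at (0,8); v=(2,3)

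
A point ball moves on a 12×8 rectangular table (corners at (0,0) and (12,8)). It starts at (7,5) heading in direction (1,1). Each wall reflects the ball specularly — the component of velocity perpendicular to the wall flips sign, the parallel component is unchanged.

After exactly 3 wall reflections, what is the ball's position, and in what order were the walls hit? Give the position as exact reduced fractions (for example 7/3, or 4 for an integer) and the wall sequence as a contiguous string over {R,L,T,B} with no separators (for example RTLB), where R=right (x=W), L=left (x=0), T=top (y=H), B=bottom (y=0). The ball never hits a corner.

Final position: (6,0)
Wall sequence: TRB

1. t=3 → T at (10,8); v=(1,-1)
2. t=2 → R at (12,6); v=(-1,-1)
3. t=6 → B at (6,0); v=(-1,1)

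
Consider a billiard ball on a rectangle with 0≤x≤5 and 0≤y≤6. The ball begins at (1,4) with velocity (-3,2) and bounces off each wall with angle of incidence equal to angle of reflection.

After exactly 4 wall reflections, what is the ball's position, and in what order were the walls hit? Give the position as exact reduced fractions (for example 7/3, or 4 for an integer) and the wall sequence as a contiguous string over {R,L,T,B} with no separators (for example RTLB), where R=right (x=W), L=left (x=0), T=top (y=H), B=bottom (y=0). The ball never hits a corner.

Final position: (0,2/3)
Wall sequence: LTRL

1. t=1/3 → L at (0,14/3); v=(3,2)
2. t=2/3 → T at (2,6); v=(3,-2)
3. t=1 → R at (5,4); v=(-3,-2)
4. t=5/3 → L at (0,2/3); v=(3,-2)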